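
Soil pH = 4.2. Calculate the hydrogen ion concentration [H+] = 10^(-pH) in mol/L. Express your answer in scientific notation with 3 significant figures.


Step 1: [H+] = 10^(-pH)
Step 2: [H+] = 10^(-4.2)
Step 3: [H+] = 6.31e-05 mol/L

6.31e-05


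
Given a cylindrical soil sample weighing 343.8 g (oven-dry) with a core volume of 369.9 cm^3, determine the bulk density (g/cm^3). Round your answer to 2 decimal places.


Step 1: Identify the formula: BD = dry mass / volume
Step 2: Substitute values: BD = 343.8 / 369.9
Step 3: BD = 0.93 g/cm^3

0.93


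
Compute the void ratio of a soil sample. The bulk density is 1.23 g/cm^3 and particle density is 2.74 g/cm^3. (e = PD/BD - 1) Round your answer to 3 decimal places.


Step 1: e = PD / BD - 1
Step 2: e = 2.74 / 1.23 - 1
Step 3: e = 2.22764 - 1
Step 4: e = 1.228

1.228


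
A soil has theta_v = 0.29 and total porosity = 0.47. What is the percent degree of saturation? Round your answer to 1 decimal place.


Step 1: S = 100 * theta_v / n
Step 2: S = 100 * 0.29 / 0.47
Step 3: S = 61.7%

61.7


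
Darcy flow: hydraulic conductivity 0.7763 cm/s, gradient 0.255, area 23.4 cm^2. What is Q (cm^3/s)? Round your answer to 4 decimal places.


Step 1: Apply Darcy's law: Q = K * i * A
Step 2: Q = 0.7763 * 0.255 * 23.4
Step 3: Q = 4.6322 cm^3/s

4.6322


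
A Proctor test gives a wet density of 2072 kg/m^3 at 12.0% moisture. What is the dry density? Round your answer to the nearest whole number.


Step 1: Dry density = wet density / (1 + w/100)
Step 2: Dry density = 2072 / (1 + 12.0/100)
Step 3: Dry density = 2072 / 1.12
Step 4: Dry density = 1850 kg/m^3

1850


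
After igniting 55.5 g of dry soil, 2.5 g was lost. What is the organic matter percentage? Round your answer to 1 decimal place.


Step 1: OM% = 100 * LOI / sample mass
Step 2: OM = 100 * 2.5 / 55.5
Step 3: OM = 4.5%

4.5


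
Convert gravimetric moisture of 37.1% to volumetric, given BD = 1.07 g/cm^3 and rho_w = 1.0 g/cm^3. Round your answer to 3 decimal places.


Step 1: theta = (w / 100) * BD / rho_w
Step 2: theta = (37.1 / 100) * 1.07 / 1.0
Step 3: theta = 0.371 * 1.07
Step 4: theta = 0.397

0.397


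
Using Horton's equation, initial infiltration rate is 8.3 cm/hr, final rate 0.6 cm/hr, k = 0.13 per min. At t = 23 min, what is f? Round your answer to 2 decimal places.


Step 1: f = fc + (f0 - fc) * exp(-k * t)
Step 2: exp(-0.13 * 23) = 0.050287
Step 3: f = 0.6 + (8.3 - 0.6) * 0.050287
Step 4: f = 0.6 + 7.7 * 0.050287
Step 5: f = 0.99 cm/hr

0.99


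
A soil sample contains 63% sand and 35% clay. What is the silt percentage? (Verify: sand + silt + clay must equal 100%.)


Step 1: sand + silt + clay = 100%
Step 2: silt = 100 - sand - clay
Step 3: silt = 100 - 63 - 35
Step 4: silt = 2%

2


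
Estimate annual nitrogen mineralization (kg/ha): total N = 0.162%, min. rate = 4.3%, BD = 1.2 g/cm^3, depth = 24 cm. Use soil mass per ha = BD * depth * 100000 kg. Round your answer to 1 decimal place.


Step 1: Soil mass per ha = BD * depth * 100000 = 1.2 * 24 * 100000 = 2880000 kg
Step 2: Total N pool = soil mass * N%/100 = 2880000 * 0.162/100 = 4665.6 kg/ha
Step 3: N mineralized = N pool * rate%/100 = 4665.6 * 4.3/100 = 200.6 kg/ha/yr

200.6


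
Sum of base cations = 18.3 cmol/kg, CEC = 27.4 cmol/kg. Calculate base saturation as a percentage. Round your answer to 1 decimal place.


Step 1: BS = 100 * (sum of bases) / CEC
Step 2: BS = 100 * 18.3 / 27.4
Step 3: BS = 66.8%

66.8


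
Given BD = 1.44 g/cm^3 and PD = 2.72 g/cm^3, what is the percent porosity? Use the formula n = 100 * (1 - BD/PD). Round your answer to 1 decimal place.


Step 1: Formula: n = 100 * (1 - BD / PD)
Step 2: n = 100 * (1 - 1.44 / 2.72)
Step 3: n = 100 * (1 - 0.52941)
Step 4: n = 47.1%

47.1


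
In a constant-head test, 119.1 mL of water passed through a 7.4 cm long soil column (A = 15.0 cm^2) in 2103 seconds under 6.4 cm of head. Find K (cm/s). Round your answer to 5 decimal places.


Step 1: K = Q * L / (A * t * h)
Step 2: Numerator = 119.1 * 7.4 = 881.34
Step 3: Denominator = 15.0 * 2103 * 6.4 = 201888.0
Step 4: K = 881.34 / 201888.0 = 0.00437 cm/s

0.00437


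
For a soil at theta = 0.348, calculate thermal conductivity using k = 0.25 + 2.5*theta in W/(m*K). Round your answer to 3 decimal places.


Step 1: k = 0.25 + 2.5 * theta
Step 2: k = 0.25 + 2.5 * 0.348
Step 3: k = 0.25 + 0.87
Step 4: k = 1.12 W/(m*K)

1.12


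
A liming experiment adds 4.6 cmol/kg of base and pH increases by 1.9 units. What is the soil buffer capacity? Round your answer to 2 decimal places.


Step 1: BC = change in base / change in pH
Step 2: BC = 4.6 / 1.9
Step 3: BC = 2.42 cmol/(kg*pH unit)

2.42


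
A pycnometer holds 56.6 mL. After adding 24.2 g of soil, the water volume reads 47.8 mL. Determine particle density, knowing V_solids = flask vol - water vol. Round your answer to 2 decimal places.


Step 1: Volume of solids = flask volume - water volume with soil
Step 2: V_solids = 56.6 - 47.8 = 8.8 mL
Step 3: Particle density = mass / V_solids = 24.2 / 8.8 = 2.75 g/cm^3

2.75


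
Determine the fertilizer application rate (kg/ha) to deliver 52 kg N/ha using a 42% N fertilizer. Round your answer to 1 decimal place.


Step 1: Fertilizer rate = target N / (N content / 100)
Step 2: Rate = 52 / (42 / 100)
Step 3: Rate = 52 / 0.42
Step 4: Rate = 123.8 kg/ha

123.8


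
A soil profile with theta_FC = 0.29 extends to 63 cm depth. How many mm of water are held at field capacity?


Step 1: Water (mm) = theta_FC * depth (cm) * 10
Step 2: Water = 0.29 * 63 * 10
Step 3: Water = 182.7 mm

182.7


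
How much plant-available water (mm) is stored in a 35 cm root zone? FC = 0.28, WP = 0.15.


Step 1: Available water = (FC - WP) * depth * 10
Step 2: AW = (0.28 - 0.15) * 35 * 10
Step 3: AW = 0.13 * 35 * 10
Step 4: AW = 45.5 mm

45.5


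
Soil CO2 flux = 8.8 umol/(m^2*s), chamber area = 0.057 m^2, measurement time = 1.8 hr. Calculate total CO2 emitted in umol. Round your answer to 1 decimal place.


Step 1: Convert time to seconds: 1.8 hr * 3600 = 6480.0 s
Step 2: Total = flux * area * time_s
Step 3: Total = 8.8 * 0.057 * 6480.0
Step 4: Total = 3250.4 umol

3250.4


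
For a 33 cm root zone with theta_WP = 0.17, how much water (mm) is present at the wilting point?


Step 1: Water (mm) = theta_WP * depth * 10
Step 2: Water = 0.17 * 33 * 10
Step 3: Water = 56.1 mm

56.1


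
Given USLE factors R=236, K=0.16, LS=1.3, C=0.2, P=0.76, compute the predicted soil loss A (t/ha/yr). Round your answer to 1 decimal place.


Step 1: A = R * K * LS * C * P
Step 2: R * K = 236 * 0.16 = 37.76
Step 3: (R*K) * LS = 37.76 * 1.3 = 49.088
Step 4: * C * P = 49.088 * 0.2 * 0.76 = 7.5
Step 5: A = 7.5 t/(ha*yr)

7.5


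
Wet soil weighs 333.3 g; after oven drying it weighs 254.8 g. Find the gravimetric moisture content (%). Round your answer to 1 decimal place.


Step 1: Water mass = wet - dry = 333.3 - 254.8 = 78.5 g
Step 2: w = 100 * water mass / dry mass
Step 3: w = 100 * 78.5 / 254.8 = 30.8%

30.8


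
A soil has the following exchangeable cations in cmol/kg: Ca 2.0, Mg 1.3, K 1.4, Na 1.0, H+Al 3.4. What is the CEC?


Step 1: CEC = Ca + Mg + K + Na + (H+Al)
Step 2: CEC = 2.0 + 1.3 + 1.4 + 1.0 + 3.4
Step 3: CEC = 9.1 cmol/kg

9.1


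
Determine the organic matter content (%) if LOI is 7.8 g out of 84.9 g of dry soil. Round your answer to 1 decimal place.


Step 1: OM% = 100 * LOI / sample mass
Step 2: OM = 100 * 7.8 / 84.9
Step 3: OM = 9.2%

9.2


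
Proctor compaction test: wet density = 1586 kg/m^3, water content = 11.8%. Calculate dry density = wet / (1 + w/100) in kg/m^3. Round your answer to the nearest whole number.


Step 1: Dry density = wet density / (1 + w/100)
Step 2: Dry density = 1586 / (1 + 11.8/100)
Step 3: Dry density = 1586 / 1.118
Step 4: Dry density = 1419 kg/m^3

1419


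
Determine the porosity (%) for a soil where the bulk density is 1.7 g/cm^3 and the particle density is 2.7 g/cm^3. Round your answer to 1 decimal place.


Step 1: Formula: n = 100 * (1 - BD / PD)
Step 2: n = 100 * (1 - 1.7 / 2.7)
Step 3: n = 100 * (1 - 0.62963)
Step 4: n = 37.0%

37.0


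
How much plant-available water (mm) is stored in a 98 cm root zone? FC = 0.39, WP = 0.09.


Step 1: Available water = (FC - WP) * depth * 10
Step 2: AW = (0.39 - 0.09) * 98 * 10
Step 3: AW = 0.3 * 98 * 10
Step 4: AW = 294.0 mm

294.0


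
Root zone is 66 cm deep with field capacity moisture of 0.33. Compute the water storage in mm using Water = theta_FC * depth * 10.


Step 1: Water (mm) = theta_FC * depth (cm) * 10
Step 2: Water = 0.33 * 66 * 10
Step 3: Water = 217.8 mm

217.8


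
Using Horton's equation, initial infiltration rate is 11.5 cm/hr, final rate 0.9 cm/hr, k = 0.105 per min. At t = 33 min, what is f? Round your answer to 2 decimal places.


Step 1: f = fc + (f0 - fc) * exp(-k * t)
Step 2: exp(-0.105 * 33) = 0.031273
Step 3: f = 0.9 + (11.5 - 0.9) * 0.031273
Step 4: f = 0.9 + 10.6 * 0.031273
Step 5: f = 1.23 cm/hr

1.23


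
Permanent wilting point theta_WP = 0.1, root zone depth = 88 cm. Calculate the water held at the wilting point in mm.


Step 1: Water (mm) = theta_WP * depth * 10
Step 2: Water = 0.1 * 88 * 10
Step 3: Water = 88.0 mm

88.0


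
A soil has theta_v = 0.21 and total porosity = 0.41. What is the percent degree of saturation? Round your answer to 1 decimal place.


Step 1: S = 100 * theta_v / n
Step 2: S = 100 * 0.21 / 0.41
Step 3: S = 51.2%

51.2


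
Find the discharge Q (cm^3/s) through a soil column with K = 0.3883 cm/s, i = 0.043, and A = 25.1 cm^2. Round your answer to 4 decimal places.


Step 1: Apply Darcy's law: Q = K * i * A
Step 2: Q = 0.3883 * 0.043 * 25.1
Step 3: Q = 0.4191 cm^3/s

0.4191


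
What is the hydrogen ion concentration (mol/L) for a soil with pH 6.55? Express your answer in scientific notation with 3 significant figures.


Step 1: [H+] = 10^(-pH)
Step 2: [H+] = 10^(-6.55)
Step 3: [H+] = 2.82e-07 mol/L

2.82e-07


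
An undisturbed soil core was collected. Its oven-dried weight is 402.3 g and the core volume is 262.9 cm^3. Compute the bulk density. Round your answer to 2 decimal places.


Step 1: Identify the formula: BD = dry mass / volume
Step 2: Substitute values: BD = 402.3 / 262.9
Step 3: BD = 1.53 g/cm^3

1.53


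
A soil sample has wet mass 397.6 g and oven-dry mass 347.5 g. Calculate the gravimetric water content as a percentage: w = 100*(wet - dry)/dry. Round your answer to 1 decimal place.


Step 1: Water mass = wet - dry = 397.6 - 347.5 = 50.1 g
Step 2: w = 100 * water mass / dry mass
Step 3: w = 100 * 50.1 / 347.5 = 14.4%

14.4


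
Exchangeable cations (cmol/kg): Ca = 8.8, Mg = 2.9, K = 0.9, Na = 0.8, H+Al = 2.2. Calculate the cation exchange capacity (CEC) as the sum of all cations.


Step 1: CEC = Ca + Mg + K + Na + (H+Al)
Step 2: CEC = 8.8 + 2.9 + 0.9 + 0.8 + 2.2
Step 3: CEC = 15.6 cmol/kg

15.6


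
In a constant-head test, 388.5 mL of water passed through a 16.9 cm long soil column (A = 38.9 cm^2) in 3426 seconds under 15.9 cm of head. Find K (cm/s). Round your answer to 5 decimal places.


Step 1: K = Q * L / (A * t * h)
Step 2: Numerator = 388.5 * 16.9 = 6565.65
Step 3: Denominator = 38.9 * 3426 * 15.9 = 2119015.26
Step 4: K = 6565.65 / 2119015.26 = 0.0031 cm/s

0.0031


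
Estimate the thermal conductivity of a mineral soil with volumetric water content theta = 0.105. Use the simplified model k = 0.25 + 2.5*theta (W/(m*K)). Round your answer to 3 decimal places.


Step 1: k = 0.25 + 2.5 * theta
Step 2: k = 0.25 + 2.5 * 0.105
Step 3: k = 0.25 + 0.263
Step 4: k = 0.513 W/(m*K)

0.513


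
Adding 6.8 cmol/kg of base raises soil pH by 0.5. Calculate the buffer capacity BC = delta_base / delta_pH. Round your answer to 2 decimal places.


Step 1: BC = change in base / change in pH
Step 2: BC = 6.8 / 0.5
Step 3: BC = 13.6 cmol/(kg*pH unit)

13.6


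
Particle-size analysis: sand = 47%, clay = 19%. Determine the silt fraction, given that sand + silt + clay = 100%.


Step 1: sand + silt + clay = 100%
Step 2: silt = 100 - sand - clay
Step 3: silt = 100 - 47 - 19
Step 4: silt = 34%

34


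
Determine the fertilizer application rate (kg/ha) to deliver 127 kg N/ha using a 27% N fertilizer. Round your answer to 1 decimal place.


Step 1: Fertilizer rate = target N / (N content / 100)
Step 2: Rate = 127 / (27 / 100)
Step 3: Rate = 127 / 0.27
Step 4: Rate = 470.4 kg/ha

470.4


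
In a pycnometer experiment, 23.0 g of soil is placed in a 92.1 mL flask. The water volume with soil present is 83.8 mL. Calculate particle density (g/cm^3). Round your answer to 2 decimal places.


Step 1: Volume of solids = flask volume - water volume with soil
Step 2: V_solids = 92.1 - 83.8 = 8.3 mL
Step 3: Particle density = mass / V_solids = 23.0 / 8.3 = 2.77 g/cm^3

2.77


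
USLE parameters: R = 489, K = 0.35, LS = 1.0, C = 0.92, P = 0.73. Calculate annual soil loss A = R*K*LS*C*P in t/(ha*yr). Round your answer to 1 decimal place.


Step 1: A = R * K * LS * C * P
Step 2: R * K = 489 * 0.35 = 171.15
Step 3: (R*K) * LS = 171.15 * 1.0 = 171.15
Step 4: * C * P = 171.15 * 0.92 * 0.73 = 114.9
Step 5: A = 114.9 t/(ha*yr)

114.9


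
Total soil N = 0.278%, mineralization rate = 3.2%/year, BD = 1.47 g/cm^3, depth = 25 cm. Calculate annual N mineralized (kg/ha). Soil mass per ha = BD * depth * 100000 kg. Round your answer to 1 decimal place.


Step 1: Soil mass per ha = BD * depth * 100000 = 1.47 * 25 * 100000 = 3675000 kg
Step 2: Total N pool = soil mass * N%/100 = 3675000 * 0.278/100 = 10216.5 kg/ha
Step 3: N mineralized = N pool * rate%/100 = 10216.5 * 3.2/100 = 326.9 kg/ha/yr

326.9


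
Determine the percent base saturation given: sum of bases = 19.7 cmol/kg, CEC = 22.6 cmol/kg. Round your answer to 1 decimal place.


Step 1: BS = 100 * (sum of bases) / CEC
Step 2: BS = 100 * 19.7 / 22.6
Step 3: BS = 87.2%

87.2


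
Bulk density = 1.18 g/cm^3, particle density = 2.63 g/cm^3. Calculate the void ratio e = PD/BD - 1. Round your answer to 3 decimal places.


Step 1: e = PD / BD - 1
Step 2: e = 2.63 / 1.18 - 1
Step 3: e = 2.22881 - 1
Step 4: e = 1.229

1.229


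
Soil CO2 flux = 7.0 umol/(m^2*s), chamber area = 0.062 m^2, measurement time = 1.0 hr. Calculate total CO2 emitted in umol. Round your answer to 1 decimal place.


Step 1: Convert time to seconds: 1.0 hr * 3600 = 3600.0 s
Step 2: Total = flux * area * time_s
Step 3: Total = 7.0 * 0.062 * 3600.0
Step 4: Total = 1562.4 umol

1562.4


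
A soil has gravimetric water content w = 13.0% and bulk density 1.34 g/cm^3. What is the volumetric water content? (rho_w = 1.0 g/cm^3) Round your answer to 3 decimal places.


Step 1: theta = (w / 100) * BD / rho_w
Step 2: theta = (13.0 / 100) * 1.34 / 1.0
Step 3: theta = 0.13 * 1.34
Step 4: theta = 0.174

0.174


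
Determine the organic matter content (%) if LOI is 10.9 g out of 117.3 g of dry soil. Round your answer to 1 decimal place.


Step 1: OM% = 100 * LOI / sample mass
Step 2: OM = 100 * 10.9 / 117.3
Step 3: OM = 9.3%

9.3


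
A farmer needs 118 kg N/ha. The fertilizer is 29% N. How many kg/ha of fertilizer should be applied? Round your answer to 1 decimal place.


Step 1: Fertilizer rate = target N / (N content / 100)
Step 2: Rate = 118 / (29 / 100)
Step 3: Rate = 118 / 0.29
Step 4: Rate = 406.9 kg/ha

406.9


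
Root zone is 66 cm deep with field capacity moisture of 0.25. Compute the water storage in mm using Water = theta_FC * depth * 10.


Step 1: Water (mm) = theta_FC * depth (cm) * 10
Step 2: Water = 0.25 * 66 * 10
Step 3: Water = 165.0 mm

165.0


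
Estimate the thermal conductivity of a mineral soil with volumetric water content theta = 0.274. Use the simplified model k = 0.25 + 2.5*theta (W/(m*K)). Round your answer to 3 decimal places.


Step 1: k = 0.25 + 2.5 * theta
Step 2: k = 0.25 + 2.5 * 0.274
Step 3: k = 0.25 + 0.685
Step 4: k = 0.935 W/(m*K)

0.935


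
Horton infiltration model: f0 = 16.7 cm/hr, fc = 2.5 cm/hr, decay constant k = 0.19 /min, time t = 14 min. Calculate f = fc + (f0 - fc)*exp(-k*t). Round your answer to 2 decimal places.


Step 1: f = fc + (f0 - fc) * exp(-k * t)
Step 2: exp(-0.19 * 14) = 0.069948
Step 3: f = 2.5 + (16.7 - 2.5) * 0.069948
Step 4: f = 2.5 + 14.2 * 0.069948
Step 5: f = 3.49 cm/hr

3.49


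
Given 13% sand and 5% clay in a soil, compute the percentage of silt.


Step 1: sand + silt + clay = 100%
Step 2: silt = 100 - sand - clay
Step 3: silt = 100 - 13 - 5
Step 4: silt = 82%

82


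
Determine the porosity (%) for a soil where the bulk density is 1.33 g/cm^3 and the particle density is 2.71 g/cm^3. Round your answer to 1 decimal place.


Step 1: Formula: n = 100 * (1 - BD / PD)
Step 2: n = 100 * (1 - 1.33 / 2.71)
Step 3: n = 100 * (1 - 0.49077)
Step 4: n = 50.9%

50.9


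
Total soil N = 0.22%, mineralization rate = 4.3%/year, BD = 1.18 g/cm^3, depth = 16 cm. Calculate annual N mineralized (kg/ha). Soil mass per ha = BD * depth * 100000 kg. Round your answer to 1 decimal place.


Step 1: Soil mass per ha = BD * depth * 100000 = 1.18 * 16 * 100000 = 1888000 kg
Step 2: Total N pool = soil mass * N%/100 = 1888000 * 0.22/100 = 4153.6 kg/ha
Step 3: N mineralized = N pool * rate%/100 = 4153.6 * 4.3/100 = 178.6 kg/ha/yr

178.6


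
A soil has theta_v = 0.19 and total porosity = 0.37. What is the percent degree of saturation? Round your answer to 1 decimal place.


Step 1: S = 100 * theta_v / n
Step 2: S = 100 * 0.19 / 0.37
Step 3: S = 51.4%

51.4


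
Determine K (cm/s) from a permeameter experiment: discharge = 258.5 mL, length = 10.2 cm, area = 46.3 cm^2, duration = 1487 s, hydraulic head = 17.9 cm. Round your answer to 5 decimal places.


Step 1: K = Q * L / (A * t * h)
Step 2: Numerator = 258.5 * 10.2 = 2636.7
Step 3: Denominator = 46.3 * 1487 * 17.9 = 1232380.99
Step 4: K = 2636.7 / 1232380.99 = 0.00214 cm/s

0.00214


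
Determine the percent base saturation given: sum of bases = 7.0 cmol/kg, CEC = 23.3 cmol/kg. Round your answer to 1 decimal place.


Step 1: BS = 100 * (sum of bases) / CEC
Step 2: BS = 100 * 7.0 / 23.3
Step 3: BS = 30.0%

30.0


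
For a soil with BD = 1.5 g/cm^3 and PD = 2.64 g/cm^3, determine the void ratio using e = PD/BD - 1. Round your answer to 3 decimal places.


Step 1: e = PD / BD - 1
Step 2: e = 2.64 / 1.5 - 1
Step 3: e = 1.76 - 1
Step 4: e = 0.76

0.76


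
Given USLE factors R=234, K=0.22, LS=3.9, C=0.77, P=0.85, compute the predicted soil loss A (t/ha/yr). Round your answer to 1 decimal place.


Step 1: A = R * K * LS * C * P
Step 2: R * K = 234 * 0.22 = 51.48
Step 3: (R*K) * LS = 51.48 * 3.9 = 200.772
Step 4: * C * P = 200.772 * 0.77 * 0.85 = 131.4
Step 5: A = 131.4 t/(ha*yr)

131.4


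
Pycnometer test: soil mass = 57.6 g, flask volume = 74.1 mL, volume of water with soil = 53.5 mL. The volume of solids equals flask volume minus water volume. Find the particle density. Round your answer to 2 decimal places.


Step 1: Volume of solids = flask volume - water volume with soil
Step 2: V_solids = 74.1 - 53.5 = 20.6 mL
Step 3: Particle density = mass / V_solids = 57.6 / 20.6 = 2.8 g/cm^3

2.8


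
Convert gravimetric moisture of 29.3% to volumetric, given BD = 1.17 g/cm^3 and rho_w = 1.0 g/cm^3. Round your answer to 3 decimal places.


Step 1: theta = (w / 100) * BD / rho_w
Step 2: theta = (29.3 / 100) * 1.17 / 1.0
Step 3: theta = 0.293 * 1.17
Step 4: theta = 0.343

0.343


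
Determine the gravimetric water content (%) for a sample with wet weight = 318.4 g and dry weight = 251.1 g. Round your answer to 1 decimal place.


Step 1: Water mass = wet - dry = 318.4 - 251.1 = 67.3 g
Step 2: w = 100 * water mass / dry mass
Step 3: w = 100 * 67.3 / 251.1 = 26.8%

26.8


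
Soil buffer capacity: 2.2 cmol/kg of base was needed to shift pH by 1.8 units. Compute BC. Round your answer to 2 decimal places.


Step 1: BC = change in base / change in pH
Step 2: BC = 2.2 / 1.8
Step 3: BC = 1.22 cmol/(kg*pH unit)

1.22


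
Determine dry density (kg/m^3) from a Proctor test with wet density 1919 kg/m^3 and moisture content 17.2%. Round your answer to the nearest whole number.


Step 1: Dry density = wet density / (1 + w/100)
Step 2: Dry density = 1919 / (1 + 17.2/100)
Step 3: Dry density = 1919 / 1.172
Step 4: Dry density = 1637 kg/m^3

1637


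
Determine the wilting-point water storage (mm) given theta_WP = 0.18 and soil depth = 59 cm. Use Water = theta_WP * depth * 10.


Step 1: Water (mm) = theta_WP * depth * 10
Step 2: Water = 0.18 * 59 * 10
Step 3: Water = 106.2 mm

106.2


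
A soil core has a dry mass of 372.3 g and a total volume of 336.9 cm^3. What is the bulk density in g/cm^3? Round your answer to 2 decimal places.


Step 1: Identify the formula: BD = dry mass / volume
Step 2: Substitute values: BD = 372.3 / 336.9
Step 3: BD = 1.11 g/cm^3

1.11


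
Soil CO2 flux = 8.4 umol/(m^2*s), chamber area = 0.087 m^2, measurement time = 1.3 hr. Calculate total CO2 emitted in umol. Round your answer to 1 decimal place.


Step 1: Convert time to seconds: 1.3 hr * 3600 = 4680.0 s
Step 2: Total = flux * area * time_s
Step 3: Total = 8.4 * 0.087 * 4680.0
Step 4: Total = 3420.1 umol

3420.1


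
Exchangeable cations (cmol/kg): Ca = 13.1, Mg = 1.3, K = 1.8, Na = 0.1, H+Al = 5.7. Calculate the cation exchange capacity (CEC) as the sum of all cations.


Step 1: CEC = Ca + Mg + K + Na + (H+Al)
Step 2: CEC = 13.1 + 1.3 + 1.8 + 0.1 + 5.7
Step 3: CEC = 22.0 cmol/kg

22.0


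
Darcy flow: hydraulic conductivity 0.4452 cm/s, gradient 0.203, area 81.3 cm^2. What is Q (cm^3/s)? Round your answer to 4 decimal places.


Step 1: Apply Darcy's law: Q = K * i * A
Step 2: Q = 0.4452 * 0.203 * 81.3
Step 3: Q = 7.3475 cm^3/s

7.3475


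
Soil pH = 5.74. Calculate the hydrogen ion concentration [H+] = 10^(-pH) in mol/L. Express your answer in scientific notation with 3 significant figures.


Step 1: [H+] = 10^(-pH)
Step 2: [H+] = 10^(-5.74)
Step 3: [H+] = 1.82e-06 mol/L

1.82e-06


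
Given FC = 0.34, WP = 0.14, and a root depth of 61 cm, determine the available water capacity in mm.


Step 1: Available water = (FC - WP) * depth * 10
Step 2: AW = (0.34 - 0.14) * 61 * 10
Step 3: AW = 0.2 * 61 * 10
Step 4: AW = 122.0 mm

122.0


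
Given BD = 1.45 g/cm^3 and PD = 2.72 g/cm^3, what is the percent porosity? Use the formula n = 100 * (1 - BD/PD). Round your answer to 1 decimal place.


Step 1: Formula: n = 100 * (1 - BD / PD)
Step 2: n = 100 * (1 - 1.45 / 2.72)
Step 3: n = 100 * (1 - 0.53309)
Step 4: n = 46.7%

46.7


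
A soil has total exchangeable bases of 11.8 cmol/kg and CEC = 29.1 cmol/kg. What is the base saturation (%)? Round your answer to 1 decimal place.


Step 1: BS = 100 * (sum of bases) / CEC
Step 2: BS = 100 * 11.8 / 29.1
Step 3: BS = 40.5%

40.5


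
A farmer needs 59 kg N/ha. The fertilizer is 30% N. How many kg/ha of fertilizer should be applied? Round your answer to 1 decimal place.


Step 1: Fertilizer rate = target N / (N content / 100)
Step 2: Rate = 59 / (30 / 100)
Step 3: Rate = 59 / 0.3
Step 4: Rate = 196.7 kg/ha

196.7


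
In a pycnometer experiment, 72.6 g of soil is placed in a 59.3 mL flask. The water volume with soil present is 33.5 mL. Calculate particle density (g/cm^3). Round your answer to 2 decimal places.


Step 1: Volume of solids = flask volume - water volume with soil
Step 2: V_solids = 59.3 - 33.5 = 25.8 mL
Step 3: Particle density = mass / V_solids = 72.6 / 25.8 = 2.81 g/cm^3

2.81


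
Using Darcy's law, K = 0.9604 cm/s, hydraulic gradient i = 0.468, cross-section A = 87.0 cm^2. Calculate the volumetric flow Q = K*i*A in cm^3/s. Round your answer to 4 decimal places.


Step 1: Apply Darcy's law: Q = K * i * A
Step 2: Q = 0.9604 * 0.468 * 87.0
Step 3: Q = 39.1036 cm^3/s

39.1036


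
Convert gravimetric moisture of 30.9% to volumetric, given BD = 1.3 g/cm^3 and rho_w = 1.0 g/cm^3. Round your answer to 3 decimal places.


Step 1: theta = (w / 100) * BD / rho_w
Step 2: theta = (30.9 / 100) * 1.3 / 1.0
Step 3: theta = 0.309 * 1.3
Step 4: theta = 0.402

0.402


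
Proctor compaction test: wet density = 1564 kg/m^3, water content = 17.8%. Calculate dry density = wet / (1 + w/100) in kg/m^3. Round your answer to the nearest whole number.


Step 1: Dry density = wet density / (1 + w/100)
Step 2: Dry density = 1564 / (1 + 17.8/100)
Step 3: Dry density = 1564 / 1.178
Step 4: Dry density = 1328 kg/m^3

1328


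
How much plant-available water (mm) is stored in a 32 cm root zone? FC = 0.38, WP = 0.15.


Step 1: Available water = (FC - WP) * depth * 10
Step 2: AW = (0.38 - 0.15) * 32 * 10
Step 3: AW = 0.23 * 32 * 10
Step 4: AW = 73.6 mm

73.6


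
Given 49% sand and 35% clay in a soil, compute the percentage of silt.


Step 1: sand + silt + clay = 100%
Step 2: silt = 100 - sand - clay
Step 3: silt = 100 - 49 - 35
Step 4: silt = 16%

16


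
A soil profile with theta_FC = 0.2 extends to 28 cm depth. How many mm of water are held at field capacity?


Step 1: Water (mm) = theta_FC * depth (cm) * 10
Step 2: Water = 0.2 * 28 * 10
Step 3: Water = 56.0 mm

56.0


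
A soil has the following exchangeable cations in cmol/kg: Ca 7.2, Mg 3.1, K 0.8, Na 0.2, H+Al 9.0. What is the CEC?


Step 1: CEC = Ca + Mg + K + Na + (H+Al)
Step 2: CEC = 7.2 + 3.1 + 0.8 + 0.2 + 9.0
Step 3: CEC = 20.3 cmol/kg

20.3


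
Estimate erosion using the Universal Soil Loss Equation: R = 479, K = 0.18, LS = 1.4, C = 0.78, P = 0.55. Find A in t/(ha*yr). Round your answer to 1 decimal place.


Step 1: A = R * K * LS * C * P
Step 2: R * K = 479 * 0.18 = 86.22
Step 3: (R*K) * LS = 86.22 * 1.4 = 120.708
Step 4: * C * P = 120.708 * 0.78 * 0.55 = 51.8
Step 5: A = 51.8 t/(ha*yr)

51.8


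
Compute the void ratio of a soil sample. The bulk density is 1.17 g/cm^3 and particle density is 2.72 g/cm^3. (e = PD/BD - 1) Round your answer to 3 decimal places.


Step 1: e = PD / BD - 1
Step 2: e = 2.72 / 1.17 - 1
Step 3: e = 2.32479 - 1
Step 4: e = 1.325

1.325


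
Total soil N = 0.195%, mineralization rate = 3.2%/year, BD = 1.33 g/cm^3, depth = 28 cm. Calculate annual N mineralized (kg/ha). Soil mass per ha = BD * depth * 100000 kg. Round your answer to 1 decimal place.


Step 1: Soil mass per ha = BD * depth * 100000 = 1.33 * 28 * 100000 = 3724000 kg
Step 2: Total N pool = soil mass * N%/100 = 3724000 * 0.195/100 = 7261.8 kg/ha
Step 3: N mineralized = N pool * rate%/100 = 7261.8 * 3.2/100 = 232.4 kg/ha/yr

232.4


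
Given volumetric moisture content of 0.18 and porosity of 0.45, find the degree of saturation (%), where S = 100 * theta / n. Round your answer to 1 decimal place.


Step 1: S = 100 * theta_v / n
Step 2: S = 100 * 0.18 / 0.45
Step 3: S = 40.0%

40.0


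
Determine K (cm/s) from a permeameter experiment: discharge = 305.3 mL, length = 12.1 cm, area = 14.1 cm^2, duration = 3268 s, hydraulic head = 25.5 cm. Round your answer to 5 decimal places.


Step 1: K = Q * L / (A * t * h)
Step 2: Numerator = 305.3 * 12.1 = 3694.13
Step 3: Denominator = 14.1 * 3268 * 25.5 = 1175009.4
Step 4: K = 3694.13 / 1175009.4 = 0.00314 cm/s

0.00314


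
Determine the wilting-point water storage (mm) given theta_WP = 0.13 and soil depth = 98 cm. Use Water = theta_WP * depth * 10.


Step 1: Water (mm) = theta_WP * depth * 10
Step 2: Water = 0.13 * 98 * 10
Step 3: Water = 127.4 mm

127.4


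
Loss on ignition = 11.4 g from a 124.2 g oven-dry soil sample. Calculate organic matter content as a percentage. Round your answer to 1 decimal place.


Step 1: OM% = 100 * LOI / sample mass
Step 2: OM = 100 * 11.4 / 124.2
Step 3: OM = 9.2%

9.2


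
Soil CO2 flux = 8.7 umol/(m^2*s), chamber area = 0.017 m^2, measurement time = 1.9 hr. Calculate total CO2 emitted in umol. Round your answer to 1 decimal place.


Step 1: Convert time to seconds: 1.9 hr * 3600 = 6840.0 s
Step 2: Total = flux * area * time_s
Step 3: Total = 8.7 * 0.017 * 6840.0
Step 4: Total = 1011.6 umol

1011.6


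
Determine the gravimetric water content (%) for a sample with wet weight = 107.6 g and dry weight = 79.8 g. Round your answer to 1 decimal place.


Step 1: Water mass = wet - dry = 107.6 - 79.8 = 27.8 g
Step 2: w = 100 * water mass / dry mass
Step 3: w = 100 * 27.8 / 79.8 = 34.8%

34.8


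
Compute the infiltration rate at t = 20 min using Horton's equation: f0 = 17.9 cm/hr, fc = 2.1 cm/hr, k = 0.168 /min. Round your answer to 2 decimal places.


Step 1: f = fc + (f0 - fc) * exp(-k * t)
Step 2: exp(-0.168 * 20) = 0.034735
Step 3: f = 2.1 + (17.9 - 2.1) * 0.034735
Step 4: f = 2.1 + 15.8 * 0.034735
Step 5: f = 2.65 cm/hr

2.65


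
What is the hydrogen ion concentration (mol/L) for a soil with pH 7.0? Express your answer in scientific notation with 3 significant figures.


Step 1: [H+] = 10^(-pH)
Step 2: [H+] = 10^(-7.0)
Step 3: [H+] = 1.00e-07 mol/L

1.00e-07


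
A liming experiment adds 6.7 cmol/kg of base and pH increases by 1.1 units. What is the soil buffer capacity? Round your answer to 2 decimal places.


Step 1: BC = change in base / change in pH
Step 2: BC = 6.7 / 1.1
Step 3: BC = 6.09 cmol/(kg*pH unit)

6.09


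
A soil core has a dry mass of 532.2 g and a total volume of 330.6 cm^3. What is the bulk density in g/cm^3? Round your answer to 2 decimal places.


Step 1: Identify the formula: BD = dry mass / volume
Step 2: Substitute values: BD = 532.2 / 330.6
Step 3: BD = 1.61 g/cm^3

1.61


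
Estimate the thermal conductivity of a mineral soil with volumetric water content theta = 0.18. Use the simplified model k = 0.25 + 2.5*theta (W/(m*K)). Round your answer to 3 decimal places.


Step 1: k = 0.25 + 2.5 * theta
Step 2: k = 0.25 + 2.5 * 0.18
Step 3: k = 0.25 + 0.45
Step 4: k = 0.7 W/(m*K)

0.7


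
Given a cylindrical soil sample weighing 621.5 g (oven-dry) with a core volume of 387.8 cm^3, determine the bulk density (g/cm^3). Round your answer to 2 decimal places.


Step 1: Identify the formula: BD = dry mass / volume
Step 2: Substitute values: BD = 621.5 / 387.8
Step 3: BD = 1.6 g/cm^3

1.6


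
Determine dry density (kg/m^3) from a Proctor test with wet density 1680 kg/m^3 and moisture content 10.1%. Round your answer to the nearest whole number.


Step 1: Dry density = wet density / (1 + w/100)
Step 2: Dry density = 1680 / (1 + 10.1/100)
Step 3: Dry density = 1680 / 1.101
Step 4: Dry density = 1526 kg/m^3

1526


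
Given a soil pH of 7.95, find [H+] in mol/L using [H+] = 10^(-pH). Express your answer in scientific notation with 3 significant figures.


Step 1: [H+] = 10^(-pH)
Step 2: [H+] = 10^(-7.95)
Step 3: [H+] = 1.12e-08 mol/L

1.12e-08


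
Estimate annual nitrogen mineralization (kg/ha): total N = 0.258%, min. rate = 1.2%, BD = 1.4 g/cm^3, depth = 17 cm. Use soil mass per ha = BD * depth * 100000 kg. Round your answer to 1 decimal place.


Step 1: Soil mass per ha = BD * depth * 100000 = 1.4 * 17 * 100000 = 2380000 kg
Step 2: Total N pool = soil mass * N%/100 = 2380000 * 0.258/100 = 6140.4 kg/ha
Step 3: N mineralized = N pool * rate%/100 = 6140.4 * 1.2/100 = 73.7 kg/ha/yr

73.7


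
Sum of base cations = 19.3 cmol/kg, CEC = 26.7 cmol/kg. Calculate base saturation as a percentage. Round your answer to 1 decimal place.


Step 1: BS = 100 * (sum of bases) / CEC
Step 2: BS = 100 * 19.3 / 26.7
Step 3: BS = 72.3%

72.3


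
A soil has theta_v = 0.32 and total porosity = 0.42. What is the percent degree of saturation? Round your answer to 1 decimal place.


Step 1: S = 100 * theta_v / n
Step 2: S = 100 * 0.32 / 0.42
Step 3: S = 76.2%

76.2


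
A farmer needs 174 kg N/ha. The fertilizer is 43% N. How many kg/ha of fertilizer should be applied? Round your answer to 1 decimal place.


Step 1: Fertilizer rate = target N / (N content / 100)
Step 2: Rate = 174 / (43 / 100)
Step 3: Rate = 174 / 0.43
Step 4: Rate = 404.7 kg/ha

404.7


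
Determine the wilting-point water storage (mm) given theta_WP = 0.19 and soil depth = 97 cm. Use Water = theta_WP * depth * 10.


Step 1: Water (mm) = theta_WP * depth * 10
Step 2: Water = 0.19 * 97 * 10
Step 3: Water = 184.3 mm

184.3


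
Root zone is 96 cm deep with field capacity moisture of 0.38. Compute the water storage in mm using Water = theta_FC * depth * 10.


Step 1: Water (mm) = theta_FC * depth (cm) * 10
Step 2: Water = 0.38 * 96 * 10
Step 3: Water = 364.8 mm

364.8


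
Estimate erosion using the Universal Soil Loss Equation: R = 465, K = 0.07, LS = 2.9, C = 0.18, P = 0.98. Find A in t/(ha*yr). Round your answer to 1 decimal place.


Step 1: A = R * K * LS * C * P
Step 2: R * K = 465 * 0.07 = 32.55
Step 3: (R*K) * LS = 32.55 * 2.9 = 94.395
Step 4: * C * P = 94.395 * 0.18 * 0.98 = 16.7
Step 5: A = 16.7 t/(ha*yr)

16.7


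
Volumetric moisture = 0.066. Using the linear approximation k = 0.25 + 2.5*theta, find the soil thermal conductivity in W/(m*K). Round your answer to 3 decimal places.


Step 1: k = 0.25 + 2.5 * theta
Step 2: k = 0.25 + 2.5 * 0.066
Step 3: k = 0.25 + 0.165
Step 4: k = 0.415 W/(m*K)

0.415


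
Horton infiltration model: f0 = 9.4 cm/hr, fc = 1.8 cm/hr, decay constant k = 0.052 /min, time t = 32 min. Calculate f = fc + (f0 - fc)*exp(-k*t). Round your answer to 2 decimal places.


Step 1: f = fc + (f0 - fc) * exp(-k * t)
Step 2: exp(-0.052 * 32) = 0.18938
Step 3: f = 1.8 + (9.4 - 1.8) * 0.18938
Step 4: f = 1.8 + 7.6 * 0.18938
Step 5: f = 3.24 cm/hr

3.24


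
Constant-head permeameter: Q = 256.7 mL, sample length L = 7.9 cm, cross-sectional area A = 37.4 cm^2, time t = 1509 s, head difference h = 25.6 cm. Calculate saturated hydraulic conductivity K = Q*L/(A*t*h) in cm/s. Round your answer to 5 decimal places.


Step 1: K = Q * L / (A * t * h)
Step 2: Numerator = 256.7 * 7.9 = 2027.93
Step 3: Denominator = 37.4 * 1509 * 25.6 = 1444776.96
Step 4: K = 2027.93 / 1444776.96 = 0.0014 cm/s

0.0014


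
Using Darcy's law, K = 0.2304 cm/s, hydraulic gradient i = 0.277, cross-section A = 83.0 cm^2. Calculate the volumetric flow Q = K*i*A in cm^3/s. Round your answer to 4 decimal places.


Step 1: Apply Darcy's law: Q = K * i * A
Step 2: Q = 0.2304 * 0.277 * 83.0
Step 3: Q = 5.2971 cm^3/s

5.2971


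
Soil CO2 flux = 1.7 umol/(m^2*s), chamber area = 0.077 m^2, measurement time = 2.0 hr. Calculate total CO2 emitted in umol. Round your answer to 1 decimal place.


Step 1: Convert time to seconds: 2.0 hr * 3600 = 7200.0 s
Step 2: Total = flux * area * time_s
Step 3: Total = 1.7 * 0.077 * 7200.0
Step 4: Total = 942.5 umol

942.5


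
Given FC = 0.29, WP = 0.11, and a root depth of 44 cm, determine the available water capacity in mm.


Step 1: Available water = (FC - WP) * depth * 10
Step 2: AW = (0.29 - 0.11) * 44 * 10
Step 3: AW = 0.18 * 44 * 10
Step 4: AW = 79.2 mm

79.2


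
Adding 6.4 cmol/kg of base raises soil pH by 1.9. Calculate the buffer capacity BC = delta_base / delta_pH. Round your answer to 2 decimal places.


Step 1: BC = change in base / change in pH
Step 2: BC = 6.4 / 1.9
Step 3: BC = 3.37 cmol/(kg*pH unit)

3.37


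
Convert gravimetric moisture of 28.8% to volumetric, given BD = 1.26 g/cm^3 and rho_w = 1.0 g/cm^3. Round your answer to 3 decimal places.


Step 1: theta = (w / 100) * BD / rho_w
Step 2: theta = (28.8 / 100) * 1.26 / 1.0
Step 3: theta = 0.288 * 1.26
Step 4: theta = 0.363

0.363


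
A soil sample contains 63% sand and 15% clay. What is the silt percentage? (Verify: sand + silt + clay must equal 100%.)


Step 1: sand + silt + clay = 100%
Step 2: silt = 100 - sand - clay
Step 3: silt = 100 - 63 - 15
Step 4: silt = 22%

22


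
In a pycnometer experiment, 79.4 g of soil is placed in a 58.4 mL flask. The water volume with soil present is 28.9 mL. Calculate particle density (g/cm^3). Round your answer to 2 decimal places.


Step 1: Volume of solids = flask volume - water volume with soil
Step 2: V_solids = 58.4 - 28.9 = 29.5 mL
Step 3: Particle density = mass / V_solids = 79.4 / 29.5 = 2.69 g/cm^3

2.69


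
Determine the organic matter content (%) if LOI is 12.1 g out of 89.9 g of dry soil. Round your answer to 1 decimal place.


Step 1: OM% = 100 * LOI / sample mass
Step 2: OM = 100 * 12.1 / 89.9
Step 3: OM = 13.5%

13.5


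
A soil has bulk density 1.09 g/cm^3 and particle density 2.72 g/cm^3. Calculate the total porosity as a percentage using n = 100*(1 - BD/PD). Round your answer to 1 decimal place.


Step 1: Formula: n = 100 * (1 - BD / PD)
Step 2: n = 100 * (1 - 1.09 / 2.72)
Step 3: n = 100 * (1 - 0.40074)
Step 4: n = 59.9%

59.9


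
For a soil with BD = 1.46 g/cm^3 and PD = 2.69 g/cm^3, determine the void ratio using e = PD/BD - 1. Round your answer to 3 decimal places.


Step 1: e = PD / BD - 1
Step 2: e = 2.69 / 1.46 - 1
Step 3: e = 1.84247 - 1
Step 4: e = 0.842

0.842


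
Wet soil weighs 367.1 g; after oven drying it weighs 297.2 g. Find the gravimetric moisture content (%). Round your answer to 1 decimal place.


Step 1: Water mass = wet - dry = 367.1 - 297.2 = 69.9 g
Step 2: w = 100 * water mass / dry mass
Step 3: w = 100 * 69.9 / 297.2 = 23.5%

23.5


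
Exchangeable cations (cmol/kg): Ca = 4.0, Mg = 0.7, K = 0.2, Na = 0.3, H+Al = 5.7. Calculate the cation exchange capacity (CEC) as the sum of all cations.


Step 1: CEC = Ca + Mg + K + Na + (H+Al)
Step 2: CEC = 4.0 + 0.7 + 0.2 + 0.3 + 5.7
Step 3: CEC = 10.9 cmol/kg

10.9


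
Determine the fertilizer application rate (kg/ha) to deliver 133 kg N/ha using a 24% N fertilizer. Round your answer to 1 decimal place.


Step 1: Fertilizer rate = target N / (N content / 100)
Step 2: Rate = 133 / (24 / 100)
Step 3: Rate = 133 / 0.24
Step 4: Rate = 554.2 kg/ha

554.2


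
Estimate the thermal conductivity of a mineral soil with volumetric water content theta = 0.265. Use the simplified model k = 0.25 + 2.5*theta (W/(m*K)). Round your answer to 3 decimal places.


Step 1: k = 0.25 + 2.5 * theta
Step 2: k = 0.25 + 2.5 * 0.265
Step 3: k = 0.25 + 0.663
Step 4: k = 0.913 W/(m*K)

0.913


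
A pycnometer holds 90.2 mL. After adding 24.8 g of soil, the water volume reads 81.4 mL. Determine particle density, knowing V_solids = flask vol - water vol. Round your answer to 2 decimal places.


Step 1: Volume of solids = flask volume - water volume with soil
Step 2: V_solids = 90.2 - 81.4 = 8.8 mL
Step 3: Particle density = mass / V_solids = 24.8 / 8.8 = 2.82 g/cm^3

2.82


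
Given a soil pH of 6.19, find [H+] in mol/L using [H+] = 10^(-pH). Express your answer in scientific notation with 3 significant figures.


Step 1: [H+] = 10^(-pH)
Step 2: [H+] = 10^(-6.19)
Step 3: [H+] = 6.46e-07 mol/L

6.46e-07


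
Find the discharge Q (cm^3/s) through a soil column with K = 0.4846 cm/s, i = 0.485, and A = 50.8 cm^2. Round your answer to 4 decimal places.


Step 1: Apply Darcy's law: Q = K * i * A
Step 2: Q = 0.4846 * 0.485 * 50.8
Step 3: Q = 11.9396 cm^3/s

11.9396


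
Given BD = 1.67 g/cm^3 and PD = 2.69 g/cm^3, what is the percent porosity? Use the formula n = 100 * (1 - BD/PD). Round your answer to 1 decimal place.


Step 1: Formula: n = 100 * (1 - BD / PD)
Step 2: n = 100 * (1 - 1.67 / 2.69)
Step 3: n = 100 * (1 - 0.62082)
Step 4: n = 37.9%

37.9


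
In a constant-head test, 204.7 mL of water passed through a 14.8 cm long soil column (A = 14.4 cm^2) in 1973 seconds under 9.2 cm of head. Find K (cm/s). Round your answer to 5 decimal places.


Step 1: K = Q * L / (A * t * h)
Step 2: Numerator = 204.7 * 14.8 = 3029.56
Step 3: Denominator = 14.4 * 1973 * 9.2 = 261383.04
Step 4: K = 3029.56 / 261383.04 = 0.01159 cm/s

0.01159


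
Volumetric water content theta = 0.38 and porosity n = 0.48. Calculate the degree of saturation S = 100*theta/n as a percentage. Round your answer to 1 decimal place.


Step 1: S = 100 * theta_v / n
Step 2: S = 100 * 0.38 / 0.48
Step 3: S = 79.2%

79.2


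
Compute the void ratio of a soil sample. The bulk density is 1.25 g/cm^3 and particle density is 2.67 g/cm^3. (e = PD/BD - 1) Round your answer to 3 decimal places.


Step 1: e = PD / BD - 1
Step 2: e = 2.67 / 1.25 - 1
Step 3: e = 2.136 - 1
Step 4: e = 1.136

1.136
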